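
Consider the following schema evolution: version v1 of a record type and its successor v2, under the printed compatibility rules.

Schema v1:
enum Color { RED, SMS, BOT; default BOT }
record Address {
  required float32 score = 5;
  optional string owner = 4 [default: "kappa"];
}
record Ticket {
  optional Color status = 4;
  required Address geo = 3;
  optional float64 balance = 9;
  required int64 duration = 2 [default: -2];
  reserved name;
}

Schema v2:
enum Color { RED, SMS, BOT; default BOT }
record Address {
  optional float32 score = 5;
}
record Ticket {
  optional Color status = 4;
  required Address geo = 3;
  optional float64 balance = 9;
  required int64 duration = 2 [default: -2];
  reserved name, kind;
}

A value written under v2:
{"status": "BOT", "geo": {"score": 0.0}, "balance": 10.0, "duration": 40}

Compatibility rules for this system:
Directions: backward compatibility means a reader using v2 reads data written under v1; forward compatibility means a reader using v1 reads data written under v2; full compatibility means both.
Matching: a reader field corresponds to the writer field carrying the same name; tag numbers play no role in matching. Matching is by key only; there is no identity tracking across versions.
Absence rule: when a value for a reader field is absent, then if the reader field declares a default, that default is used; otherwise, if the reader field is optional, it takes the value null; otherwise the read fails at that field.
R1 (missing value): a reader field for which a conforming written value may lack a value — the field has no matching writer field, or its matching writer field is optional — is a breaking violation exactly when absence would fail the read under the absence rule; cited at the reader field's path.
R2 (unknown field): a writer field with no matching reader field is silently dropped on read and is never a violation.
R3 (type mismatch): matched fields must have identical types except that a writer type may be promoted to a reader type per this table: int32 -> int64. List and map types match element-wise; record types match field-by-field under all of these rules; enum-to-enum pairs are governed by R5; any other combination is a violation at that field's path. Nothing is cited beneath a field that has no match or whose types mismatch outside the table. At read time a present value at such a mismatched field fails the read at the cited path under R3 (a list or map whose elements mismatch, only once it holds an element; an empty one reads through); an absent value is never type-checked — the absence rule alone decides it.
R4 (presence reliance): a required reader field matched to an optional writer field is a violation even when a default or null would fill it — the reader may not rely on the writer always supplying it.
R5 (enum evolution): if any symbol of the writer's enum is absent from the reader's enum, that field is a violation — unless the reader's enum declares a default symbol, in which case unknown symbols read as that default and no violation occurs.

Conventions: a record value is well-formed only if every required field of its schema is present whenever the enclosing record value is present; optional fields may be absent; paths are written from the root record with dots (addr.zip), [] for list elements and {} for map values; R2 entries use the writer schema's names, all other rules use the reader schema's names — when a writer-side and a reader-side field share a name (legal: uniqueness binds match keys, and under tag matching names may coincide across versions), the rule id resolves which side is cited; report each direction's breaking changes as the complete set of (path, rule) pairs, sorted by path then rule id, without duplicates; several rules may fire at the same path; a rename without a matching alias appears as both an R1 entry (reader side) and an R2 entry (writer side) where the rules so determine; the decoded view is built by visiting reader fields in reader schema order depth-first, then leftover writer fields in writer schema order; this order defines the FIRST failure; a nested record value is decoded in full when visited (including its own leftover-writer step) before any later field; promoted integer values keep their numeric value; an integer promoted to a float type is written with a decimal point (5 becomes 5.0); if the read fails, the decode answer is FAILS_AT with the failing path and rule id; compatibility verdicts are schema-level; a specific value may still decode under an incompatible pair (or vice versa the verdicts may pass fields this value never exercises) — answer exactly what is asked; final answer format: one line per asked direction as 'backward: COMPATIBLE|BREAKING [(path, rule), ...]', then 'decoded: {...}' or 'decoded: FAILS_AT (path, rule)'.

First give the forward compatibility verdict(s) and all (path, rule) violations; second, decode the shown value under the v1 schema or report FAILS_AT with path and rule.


forward: BREAKING [(geo.score, R1), (geo.score, R4)]; decoded: {"status": "BOT", "geo": {"score": 0.0, "owner": "kappa"}, "balance": 10.0, "duration": 40}

in Ticket below, arrows point writer -> reader
forward for Ticket (reader v1, writer v2):
  writer optional, Color -> Color: reader status maps from writer status
  writer required, Address -> Address: reader geo maps from writer geo
  writer optional, float64 -> float64: reader balance maps from writer balance
  writer required, int64 -> int64: reader duration maps from writer duration
  writer optional, float32 -> float32: reader geo.score maps from writer geo.score
  geo.owner: no writer-side match
  rule R1 violated at geo.score
  rule R4 violated at geo.score
  forward on Ticket therefore BREAKING (2)
decode (reader v1):
  status := "BOT"
  geo.score := 0.0
  geo.owner := "kappa" (no value, default fills)
  balance := 10.0
  duration := 40
  => decoded: {"status": "BOT", "geo": {"score": 0.0, "owner": "kappa"}, "balance": 10.0, "duration": 40}
remaining Ticket differences; none change what is asked:
  removed field owner from record Address -> triggers nothing under Ticket's printed rules — same verdict


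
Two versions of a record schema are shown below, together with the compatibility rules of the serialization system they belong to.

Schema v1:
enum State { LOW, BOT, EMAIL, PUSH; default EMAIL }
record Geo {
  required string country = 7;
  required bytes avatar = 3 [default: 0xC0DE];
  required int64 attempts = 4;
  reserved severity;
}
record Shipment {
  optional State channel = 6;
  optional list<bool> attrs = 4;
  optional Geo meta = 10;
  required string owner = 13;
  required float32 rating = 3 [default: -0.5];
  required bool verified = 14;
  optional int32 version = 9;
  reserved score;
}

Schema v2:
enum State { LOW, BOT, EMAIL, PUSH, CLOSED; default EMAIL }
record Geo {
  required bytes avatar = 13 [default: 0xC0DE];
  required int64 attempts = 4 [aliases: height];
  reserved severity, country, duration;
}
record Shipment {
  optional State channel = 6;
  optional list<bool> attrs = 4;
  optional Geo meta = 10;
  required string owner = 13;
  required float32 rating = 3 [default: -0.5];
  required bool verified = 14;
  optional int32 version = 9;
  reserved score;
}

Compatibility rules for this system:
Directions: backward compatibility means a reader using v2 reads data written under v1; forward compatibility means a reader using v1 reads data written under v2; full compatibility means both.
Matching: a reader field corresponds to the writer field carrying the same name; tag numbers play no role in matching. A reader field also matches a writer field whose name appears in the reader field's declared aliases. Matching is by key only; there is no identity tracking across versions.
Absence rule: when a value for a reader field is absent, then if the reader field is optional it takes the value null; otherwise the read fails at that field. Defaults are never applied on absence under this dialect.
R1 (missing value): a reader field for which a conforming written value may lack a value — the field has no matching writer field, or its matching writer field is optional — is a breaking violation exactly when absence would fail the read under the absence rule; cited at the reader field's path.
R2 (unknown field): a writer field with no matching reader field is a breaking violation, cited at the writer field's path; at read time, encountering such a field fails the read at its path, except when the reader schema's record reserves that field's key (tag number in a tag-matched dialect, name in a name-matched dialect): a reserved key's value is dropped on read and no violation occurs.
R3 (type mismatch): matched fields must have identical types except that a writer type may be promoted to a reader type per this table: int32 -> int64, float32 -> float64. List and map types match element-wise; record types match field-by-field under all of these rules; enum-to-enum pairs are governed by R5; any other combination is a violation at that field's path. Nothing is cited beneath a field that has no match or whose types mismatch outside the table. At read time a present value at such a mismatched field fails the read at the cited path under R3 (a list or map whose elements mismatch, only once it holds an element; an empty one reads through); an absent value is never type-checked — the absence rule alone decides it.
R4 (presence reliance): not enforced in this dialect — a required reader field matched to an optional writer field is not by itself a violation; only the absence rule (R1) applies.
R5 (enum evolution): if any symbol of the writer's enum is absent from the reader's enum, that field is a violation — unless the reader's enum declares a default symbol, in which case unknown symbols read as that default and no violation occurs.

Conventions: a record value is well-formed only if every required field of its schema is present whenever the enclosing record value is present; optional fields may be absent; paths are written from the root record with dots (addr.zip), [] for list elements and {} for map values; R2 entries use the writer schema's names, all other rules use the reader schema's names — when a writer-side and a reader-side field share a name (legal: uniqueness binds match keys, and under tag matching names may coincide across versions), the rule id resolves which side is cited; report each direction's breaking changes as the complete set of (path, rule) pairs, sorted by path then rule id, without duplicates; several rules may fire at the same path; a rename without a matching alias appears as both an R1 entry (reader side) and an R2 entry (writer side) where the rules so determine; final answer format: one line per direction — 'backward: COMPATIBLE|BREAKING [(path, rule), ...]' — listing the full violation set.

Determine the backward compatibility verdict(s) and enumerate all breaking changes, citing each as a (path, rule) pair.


each type pair in Shipment: writer, then reader
backward analysis of Shipment with v2 as reader and v1 as writer:
  channel <- channel (State -> State, writer optional)
  attrs <- attrs (list<bool> -> list<bool>, writer optional)
  meta <- meta (Geo -> Geo, writer optional)
  owner <- owner (string -> string, writer required)
  rating <- rating (float32 -> float32, writer required)
  verified <- verified (bool -> bool, writer required)
  version <- version (int32 -> int32, writer optional)
  meta.avatar <- meta.avatar (bytes -> bytes, writer required)
  meta.attempts <- meta.attempts (int64 -> int64, writer required)
  writer meta.country: unknown to reader
  => backward verdict for Shipment: COMPATIBLE, no violations
checking off the Shipment differences that do not matter here:
  removed field country from record Geo (its key "country" joins the reserved list) -> affects forward compatibility only, which is not asked
  field avatar in record Geo: tag 3 changed to 13 -> triggers nothing under Shipment's printed rules — same verdict
  enum State (field channel in record Shipment): symbol CLOSED added -> triggers nothing under Shipment's printed rules — same verdict

backward: COMPATIBLE []


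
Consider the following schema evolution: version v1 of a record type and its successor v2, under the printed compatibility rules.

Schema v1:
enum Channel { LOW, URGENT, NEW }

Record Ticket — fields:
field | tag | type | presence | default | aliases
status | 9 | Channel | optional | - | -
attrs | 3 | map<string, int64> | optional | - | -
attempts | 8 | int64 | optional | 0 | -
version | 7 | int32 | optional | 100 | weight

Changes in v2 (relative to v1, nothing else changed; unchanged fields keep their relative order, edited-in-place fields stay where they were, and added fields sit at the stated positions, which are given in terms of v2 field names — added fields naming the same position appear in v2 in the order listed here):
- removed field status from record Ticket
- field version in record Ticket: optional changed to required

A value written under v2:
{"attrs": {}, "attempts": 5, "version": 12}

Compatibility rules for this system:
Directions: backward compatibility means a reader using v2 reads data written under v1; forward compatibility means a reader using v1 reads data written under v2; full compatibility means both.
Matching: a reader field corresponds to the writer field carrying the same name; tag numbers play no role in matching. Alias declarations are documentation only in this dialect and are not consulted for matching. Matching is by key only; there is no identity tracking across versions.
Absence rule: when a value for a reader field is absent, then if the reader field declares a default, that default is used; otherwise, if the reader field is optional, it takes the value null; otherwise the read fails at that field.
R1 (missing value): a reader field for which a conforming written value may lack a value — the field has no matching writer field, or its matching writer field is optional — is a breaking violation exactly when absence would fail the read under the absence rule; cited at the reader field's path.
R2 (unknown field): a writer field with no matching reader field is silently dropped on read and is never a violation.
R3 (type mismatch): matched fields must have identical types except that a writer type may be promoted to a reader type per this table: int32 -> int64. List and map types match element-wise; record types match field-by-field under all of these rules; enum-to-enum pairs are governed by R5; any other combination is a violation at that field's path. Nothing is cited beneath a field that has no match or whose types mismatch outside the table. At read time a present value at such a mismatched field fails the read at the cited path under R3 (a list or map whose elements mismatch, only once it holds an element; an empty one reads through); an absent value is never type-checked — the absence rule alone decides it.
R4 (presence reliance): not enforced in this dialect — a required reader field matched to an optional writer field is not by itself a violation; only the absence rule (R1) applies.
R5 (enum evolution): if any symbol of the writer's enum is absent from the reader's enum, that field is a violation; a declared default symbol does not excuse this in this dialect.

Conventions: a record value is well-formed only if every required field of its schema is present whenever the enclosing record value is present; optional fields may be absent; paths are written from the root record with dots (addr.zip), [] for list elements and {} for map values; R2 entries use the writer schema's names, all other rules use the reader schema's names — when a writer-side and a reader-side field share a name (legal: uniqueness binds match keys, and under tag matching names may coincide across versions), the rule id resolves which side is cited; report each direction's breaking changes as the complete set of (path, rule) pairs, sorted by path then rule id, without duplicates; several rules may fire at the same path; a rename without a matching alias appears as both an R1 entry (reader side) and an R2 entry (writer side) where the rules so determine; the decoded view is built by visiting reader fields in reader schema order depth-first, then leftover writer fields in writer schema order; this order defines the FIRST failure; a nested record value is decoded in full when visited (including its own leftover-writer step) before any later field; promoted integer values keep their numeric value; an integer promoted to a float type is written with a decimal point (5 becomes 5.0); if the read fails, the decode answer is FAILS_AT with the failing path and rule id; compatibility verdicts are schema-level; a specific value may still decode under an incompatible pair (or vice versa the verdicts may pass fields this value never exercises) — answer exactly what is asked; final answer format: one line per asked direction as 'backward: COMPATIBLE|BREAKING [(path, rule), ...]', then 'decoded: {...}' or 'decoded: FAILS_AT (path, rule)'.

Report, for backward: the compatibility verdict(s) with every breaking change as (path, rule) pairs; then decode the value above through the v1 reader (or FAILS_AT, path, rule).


in Ticket below, arrows point writer -> reader
backward pass over Ticket, reader schema v2, writer schema v1:
  map<string, int64> -> map<string, int64>, writer optional: attrs aligns to attrs
  int64 -> int64, writer optional: attempts aligns to attempts
  int32 -> int32, writer optional: version aligns to version
  leftover writer field: status
  => backward verdict for Ticket: COMPATIBLE, no violations
decoding the Ticket value with the v1 reader:
  status := null (not supplied -> null)
  attrs := {}
  attempts := 5
  version := 12
  => decoded: {"status": null, "attrs": {}, "attempts": 5, "version": 12}
ruling out the remaining Ticket differences:
  removed field status from record Ticket -> fires no rule on Ticket, leaving the asked answer as it is
  field version in record Ticket: optional changed to required -> fires no rule on Ticket, leaving the asked answer as it is

backward: COMPATIBLE []; decoded: {"status": null, "attrs": {}, "attempts": 5, "version": 12}


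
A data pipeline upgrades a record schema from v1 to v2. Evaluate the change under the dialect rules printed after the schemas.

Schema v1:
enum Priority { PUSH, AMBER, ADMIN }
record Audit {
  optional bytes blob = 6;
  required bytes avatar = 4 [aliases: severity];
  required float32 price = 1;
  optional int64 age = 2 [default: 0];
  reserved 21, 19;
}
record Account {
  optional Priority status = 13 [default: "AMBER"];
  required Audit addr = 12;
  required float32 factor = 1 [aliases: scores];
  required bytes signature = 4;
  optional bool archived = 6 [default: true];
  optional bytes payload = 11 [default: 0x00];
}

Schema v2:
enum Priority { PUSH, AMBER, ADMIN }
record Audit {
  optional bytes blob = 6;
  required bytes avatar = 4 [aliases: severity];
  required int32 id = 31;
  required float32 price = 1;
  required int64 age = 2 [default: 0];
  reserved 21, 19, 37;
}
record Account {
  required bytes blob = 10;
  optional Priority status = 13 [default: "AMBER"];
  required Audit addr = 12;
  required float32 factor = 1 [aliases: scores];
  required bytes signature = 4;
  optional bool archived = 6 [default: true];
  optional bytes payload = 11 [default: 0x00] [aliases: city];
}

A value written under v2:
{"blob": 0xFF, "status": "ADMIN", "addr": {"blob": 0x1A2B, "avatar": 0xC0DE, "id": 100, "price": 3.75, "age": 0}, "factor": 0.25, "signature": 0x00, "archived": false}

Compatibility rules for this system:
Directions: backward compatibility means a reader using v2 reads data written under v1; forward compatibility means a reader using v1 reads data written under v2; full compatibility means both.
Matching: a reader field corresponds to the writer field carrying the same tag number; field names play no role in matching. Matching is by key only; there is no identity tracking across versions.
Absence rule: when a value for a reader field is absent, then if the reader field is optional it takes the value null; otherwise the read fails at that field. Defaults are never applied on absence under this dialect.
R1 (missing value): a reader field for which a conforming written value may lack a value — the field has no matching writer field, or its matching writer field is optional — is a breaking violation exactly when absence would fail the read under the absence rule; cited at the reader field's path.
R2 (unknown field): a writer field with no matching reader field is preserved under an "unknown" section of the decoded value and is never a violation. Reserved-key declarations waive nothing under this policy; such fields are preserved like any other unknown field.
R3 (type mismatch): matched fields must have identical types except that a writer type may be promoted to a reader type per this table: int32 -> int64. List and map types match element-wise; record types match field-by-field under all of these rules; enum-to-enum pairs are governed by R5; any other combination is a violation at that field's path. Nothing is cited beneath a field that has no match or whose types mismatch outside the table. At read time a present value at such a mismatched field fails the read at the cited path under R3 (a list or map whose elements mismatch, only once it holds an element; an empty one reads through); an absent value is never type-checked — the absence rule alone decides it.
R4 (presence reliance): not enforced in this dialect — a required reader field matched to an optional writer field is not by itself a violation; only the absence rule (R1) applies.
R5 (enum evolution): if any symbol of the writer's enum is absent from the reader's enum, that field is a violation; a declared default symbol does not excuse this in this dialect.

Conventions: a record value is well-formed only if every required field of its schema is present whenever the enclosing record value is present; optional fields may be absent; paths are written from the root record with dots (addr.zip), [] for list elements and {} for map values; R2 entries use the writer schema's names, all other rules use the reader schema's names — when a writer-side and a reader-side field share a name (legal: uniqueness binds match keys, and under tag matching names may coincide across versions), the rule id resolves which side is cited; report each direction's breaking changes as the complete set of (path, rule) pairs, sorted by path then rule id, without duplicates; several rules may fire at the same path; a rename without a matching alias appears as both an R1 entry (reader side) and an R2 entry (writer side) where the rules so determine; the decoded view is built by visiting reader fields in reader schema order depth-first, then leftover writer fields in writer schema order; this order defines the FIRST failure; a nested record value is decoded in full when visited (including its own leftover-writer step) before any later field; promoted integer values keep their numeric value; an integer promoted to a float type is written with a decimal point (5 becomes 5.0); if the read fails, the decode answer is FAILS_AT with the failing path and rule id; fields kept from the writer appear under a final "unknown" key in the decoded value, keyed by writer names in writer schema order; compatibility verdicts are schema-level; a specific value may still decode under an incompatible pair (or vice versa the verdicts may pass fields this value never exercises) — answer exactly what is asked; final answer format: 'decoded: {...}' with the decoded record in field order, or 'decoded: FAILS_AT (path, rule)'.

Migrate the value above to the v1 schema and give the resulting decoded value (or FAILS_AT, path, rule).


in Account below, arrows point writer -> reader
decoding the Account value with the v1 reader:
  status := "ADMIN"
  addr.blob := 0x1A2B
  addr.avatar := 0xC0DE
  addr.price := 3.75
  addr.age := 0
  writer addr.id: kept under "unknown"
  factor := 0.25
  signature := 0x00
  archived := false
  payload := null (absent, optional -> null)
  writer blob: kept under "unknown"
  => decoded: {"status": "ADMIN", "addr": {"blob": 0x1A2B, "avatar": 0xC0DE, "price": 3.75, "age": 0, "unknown": {"id": 100}}, "factor": 0.25, "signature": 0x00, "archived": false, "payload": null, "unknown": {"blob": 0xFF}}
remaining Account differences; none change what is asked:
  field age in record Audit: optional changed to required -> shifts the Account verdicts, not this decode

decoded: {"status": "ADMIN", "addr": {"blob": 0x1A2B, "avatar": 0xC0DE, "price": 3.75, "age": 0, "unknown": {"id": 100}}, "factor": 0.25, "signature": 0x00, "archived": false, "payload": null, "unknown": {"blob": 0xFF}}


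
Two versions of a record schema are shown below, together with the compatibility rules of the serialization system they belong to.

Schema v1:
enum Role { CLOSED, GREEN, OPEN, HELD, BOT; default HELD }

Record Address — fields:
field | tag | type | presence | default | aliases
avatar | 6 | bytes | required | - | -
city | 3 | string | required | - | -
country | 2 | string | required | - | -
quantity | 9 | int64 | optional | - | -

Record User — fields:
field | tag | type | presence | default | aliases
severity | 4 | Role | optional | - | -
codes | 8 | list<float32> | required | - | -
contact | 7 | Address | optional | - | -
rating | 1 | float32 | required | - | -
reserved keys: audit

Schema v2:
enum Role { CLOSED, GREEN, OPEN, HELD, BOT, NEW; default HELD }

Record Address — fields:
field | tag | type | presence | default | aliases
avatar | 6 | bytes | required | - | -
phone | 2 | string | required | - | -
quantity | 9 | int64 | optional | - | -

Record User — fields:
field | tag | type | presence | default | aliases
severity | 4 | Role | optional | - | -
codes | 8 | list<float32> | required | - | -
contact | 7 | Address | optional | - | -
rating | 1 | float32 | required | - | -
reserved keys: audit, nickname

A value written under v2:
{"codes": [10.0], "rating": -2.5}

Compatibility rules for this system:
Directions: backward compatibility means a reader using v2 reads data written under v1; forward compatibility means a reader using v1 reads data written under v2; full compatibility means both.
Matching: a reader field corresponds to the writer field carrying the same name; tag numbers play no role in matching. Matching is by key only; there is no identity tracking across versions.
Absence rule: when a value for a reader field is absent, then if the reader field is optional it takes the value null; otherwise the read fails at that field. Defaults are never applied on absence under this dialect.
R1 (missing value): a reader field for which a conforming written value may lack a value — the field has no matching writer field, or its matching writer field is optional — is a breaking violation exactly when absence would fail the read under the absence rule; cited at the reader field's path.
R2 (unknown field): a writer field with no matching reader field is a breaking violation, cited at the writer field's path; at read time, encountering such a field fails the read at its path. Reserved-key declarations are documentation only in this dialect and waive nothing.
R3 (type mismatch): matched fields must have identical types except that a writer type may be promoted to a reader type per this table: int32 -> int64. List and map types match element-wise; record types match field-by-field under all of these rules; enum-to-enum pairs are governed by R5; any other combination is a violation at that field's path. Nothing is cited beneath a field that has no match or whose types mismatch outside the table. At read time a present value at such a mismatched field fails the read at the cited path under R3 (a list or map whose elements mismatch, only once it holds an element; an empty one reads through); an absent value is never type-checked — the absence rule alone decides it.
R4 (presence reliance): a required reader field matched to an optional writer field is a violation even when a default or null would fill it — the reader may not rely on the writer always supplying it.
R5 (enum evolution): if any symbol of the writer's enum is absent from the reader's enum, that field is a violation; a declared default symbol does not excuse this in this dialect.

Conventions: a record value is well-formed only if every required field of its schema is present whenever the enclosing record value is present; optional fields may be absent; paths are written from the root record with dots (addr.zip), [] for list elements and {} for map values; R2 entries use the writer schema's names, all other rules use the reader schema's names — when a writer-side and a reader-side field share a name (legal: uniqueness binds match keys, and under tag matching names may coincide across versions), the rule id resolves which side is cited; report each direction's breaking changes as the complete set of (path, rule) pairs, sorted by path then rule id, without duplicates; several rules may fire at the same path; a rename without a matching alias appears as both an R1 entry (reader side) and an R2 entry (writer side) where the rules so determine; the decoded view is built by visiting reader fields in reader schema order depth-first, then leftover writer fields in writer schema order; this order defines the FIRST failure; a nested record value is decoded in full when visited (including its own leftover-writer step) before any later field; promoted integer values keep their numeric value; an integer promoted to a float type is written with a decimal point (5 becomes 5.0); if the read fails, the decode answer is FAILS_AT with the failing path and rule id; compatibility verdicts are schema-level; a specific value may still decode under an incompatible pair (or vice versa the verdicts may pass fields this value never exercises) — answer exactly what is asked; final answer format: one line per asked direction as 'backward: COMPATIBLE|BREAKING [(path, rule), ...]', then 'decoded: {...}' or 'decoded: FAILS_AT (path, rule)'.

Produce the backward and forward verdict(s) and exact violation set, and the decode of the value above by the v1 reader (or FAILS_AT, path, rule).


backward: BREAKING [(contact.city, R2), (contact.country, R2), (contact.phone, R1)]; forward: BREAKING [(contact.city, R1), (contact.country, R1), (contact.phone, R2), (severity, R5)]; decoded: {"severity": null, "codes": [10.0], "contact": null, "rating": -2.5}

arrows below run writer -> reader for User
backward pass over User, reader schema v2, writer schema v1:
  severity: Role -> Role, writer optional; from severity
  codes: list<float32> -> list<float32>, writer required; from codes
  contact: Address -> Address, writer optional; from contact
  rating: float32 -> float32, writer required; from rating
  contact.avatar: bytes -> bytes, writer required; from contact.avatar
  contact.phone: no writer match
  contact.quantity: int64 -> int64, writer optional; from contact.quantity
  writer field contact.city has no reader counterpart
  writer field contact.country has no reader counterpart
  breaking: (contact.city, R2)
  breaking: (contact.country, R2)
  breaking: (contact.phone, R1)
  => 3 violation(s): backward is BREAKING for User
forward pass over User, reader schema v1, writer schema v2:
  severity: Role -> Role, writer optional; from severity
  codes: list<float32> -> list<float32>, writer required; from codes
  contact: Address -> Address, writer optional; from contact
  rating: float32 -> float32, writer required; from rating
  contact.avatar: bytes -> bytes, writer required; from contact.avatar
  contact.city: no writer match
  contact.country: no writer match
  contact.quantity: int64 -> int64, writer optional; from contact.quantity
  writer field contact.phone has no reader counterpart
  breaking: (contact.city, R1)
  breaking: (contact.country, R1)
  breaking: (contact.phone, R2)
  breaking: (severity, R5)
  => 4 violation(s): forward is BREAKING for User
decode (reader v1):
  severity := null (absent, optional -> null)
  codes := [10.0]
  contact := null (absent, optional -> null)
  rating := -2.5
  => decoded: {"severity": null, "codes": [10.0], "contact": null, "rating": -2.5}


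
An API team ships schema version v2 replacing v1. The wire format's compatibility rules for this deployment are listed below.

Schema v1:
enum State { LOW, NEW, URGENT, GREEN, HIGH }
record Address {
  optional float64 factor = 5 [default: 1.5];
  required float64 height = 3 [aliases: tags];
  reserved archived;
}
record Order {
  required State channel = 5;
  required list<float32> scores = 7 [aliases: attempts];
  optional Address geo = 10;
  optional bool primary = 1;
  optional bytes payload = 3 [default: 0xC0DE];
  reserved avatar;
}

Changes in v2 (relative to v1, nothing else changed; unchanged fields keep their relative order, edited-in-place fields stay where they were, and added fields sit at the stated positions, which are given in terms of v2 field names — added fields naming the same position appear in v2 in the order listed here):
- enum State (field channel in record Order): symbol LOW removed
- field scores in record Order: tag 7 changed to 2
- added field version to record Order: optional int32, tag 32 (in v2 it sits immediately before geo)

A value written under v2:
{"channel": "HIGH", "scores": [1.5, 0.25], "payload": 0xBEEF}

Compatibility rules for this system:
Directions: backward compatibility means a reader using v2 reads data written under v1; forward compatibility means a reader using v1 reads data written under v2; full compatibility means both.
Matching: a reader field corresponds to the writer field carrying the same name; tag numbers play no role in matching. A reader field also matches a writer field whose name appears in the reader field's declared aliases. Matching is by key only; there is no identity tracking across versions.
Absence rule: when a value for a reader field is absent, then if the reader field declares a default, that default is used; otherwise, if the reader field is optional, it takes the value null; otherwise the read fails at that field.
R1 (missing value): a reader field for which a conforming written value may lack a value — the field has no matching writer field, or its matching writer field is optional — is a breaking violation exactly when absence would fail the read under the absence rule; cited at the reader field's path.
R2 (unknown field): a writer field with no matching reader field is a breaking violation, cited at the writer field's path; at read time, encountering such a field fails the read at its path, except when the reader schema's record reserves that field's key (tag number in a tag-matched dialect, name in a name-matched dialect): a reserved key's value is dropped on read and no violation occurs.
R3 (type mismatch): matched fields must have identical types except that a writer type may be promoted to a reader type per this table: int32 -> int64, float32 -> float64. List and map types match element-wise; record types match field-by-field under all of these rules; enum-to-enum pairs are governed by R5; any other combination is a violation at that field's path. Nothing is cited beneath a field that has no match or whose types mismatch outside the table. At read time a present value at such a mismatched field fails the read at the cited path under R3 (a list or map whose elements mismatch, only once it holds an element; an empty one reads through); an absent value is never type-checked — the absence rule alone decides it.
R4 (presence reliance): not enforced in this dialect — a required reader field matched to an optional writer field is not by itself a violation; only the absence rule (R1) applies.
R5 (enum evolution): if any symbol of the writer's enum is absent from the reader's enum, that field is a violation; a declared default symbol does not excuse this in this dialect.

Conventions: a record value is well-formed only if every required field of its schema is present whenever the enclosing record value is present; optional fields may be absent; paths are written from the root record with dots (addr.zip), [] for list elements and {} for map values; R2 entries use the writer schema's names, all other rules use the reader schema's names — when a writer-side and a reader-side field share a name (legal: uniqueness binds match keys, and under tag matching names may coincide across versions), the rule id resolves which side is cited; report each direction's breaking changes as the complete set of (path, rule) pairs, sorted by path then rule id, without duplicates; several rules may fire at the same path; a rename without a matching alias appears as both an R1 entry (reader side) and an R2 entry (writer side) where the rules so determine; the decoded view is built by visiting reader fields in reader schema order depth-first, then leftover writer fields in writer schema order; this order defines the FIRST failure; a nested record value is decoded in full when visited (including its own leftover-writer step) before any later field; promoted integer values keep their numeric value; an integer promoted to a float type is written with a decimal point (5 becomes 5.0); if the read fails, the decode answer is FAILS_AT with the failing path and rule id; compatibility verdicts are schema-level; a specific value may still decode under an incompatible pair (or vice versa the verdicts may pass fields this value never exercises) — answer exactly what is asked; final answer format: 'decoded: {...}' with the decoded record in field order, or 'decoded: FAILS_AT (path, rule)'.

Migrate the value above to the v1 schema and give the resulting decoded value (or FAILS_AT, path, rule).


arrows below run writer -> reader for Order
decode walk for Order under reader schema v1:
  channel := "HIGH"
  scores := [1.5, 0.25]
  geo := null (not supplied -> null)
  primary := null (not supplied -> null)
  payload := 0xBEEF
  => decoded: {"channel": "HIGH", "scores": [1.5, 0.25], "geo": null, "primary": null, "payload": 0xBEEF}
the rest of the Order diff is inert for this question:
  enum State (field channel in record Order): symbol LOW removed -> a verdict-level change on Order — the shown value reads the same
  field scores in record Order: tag 7 changed to 2 -> fires no rule on Order under this dialect and leaves the result unchanged
  added field version to record Order: optional int32, tag 32 (in v2 it sits immediately before geo) -> a verdict-level change on Order — the shown value reads the same

decoded: {"channel": "HIGH", "scores": [1.5, 0.25], "geo": null, "primary": null, "payload": 0xBEEF}


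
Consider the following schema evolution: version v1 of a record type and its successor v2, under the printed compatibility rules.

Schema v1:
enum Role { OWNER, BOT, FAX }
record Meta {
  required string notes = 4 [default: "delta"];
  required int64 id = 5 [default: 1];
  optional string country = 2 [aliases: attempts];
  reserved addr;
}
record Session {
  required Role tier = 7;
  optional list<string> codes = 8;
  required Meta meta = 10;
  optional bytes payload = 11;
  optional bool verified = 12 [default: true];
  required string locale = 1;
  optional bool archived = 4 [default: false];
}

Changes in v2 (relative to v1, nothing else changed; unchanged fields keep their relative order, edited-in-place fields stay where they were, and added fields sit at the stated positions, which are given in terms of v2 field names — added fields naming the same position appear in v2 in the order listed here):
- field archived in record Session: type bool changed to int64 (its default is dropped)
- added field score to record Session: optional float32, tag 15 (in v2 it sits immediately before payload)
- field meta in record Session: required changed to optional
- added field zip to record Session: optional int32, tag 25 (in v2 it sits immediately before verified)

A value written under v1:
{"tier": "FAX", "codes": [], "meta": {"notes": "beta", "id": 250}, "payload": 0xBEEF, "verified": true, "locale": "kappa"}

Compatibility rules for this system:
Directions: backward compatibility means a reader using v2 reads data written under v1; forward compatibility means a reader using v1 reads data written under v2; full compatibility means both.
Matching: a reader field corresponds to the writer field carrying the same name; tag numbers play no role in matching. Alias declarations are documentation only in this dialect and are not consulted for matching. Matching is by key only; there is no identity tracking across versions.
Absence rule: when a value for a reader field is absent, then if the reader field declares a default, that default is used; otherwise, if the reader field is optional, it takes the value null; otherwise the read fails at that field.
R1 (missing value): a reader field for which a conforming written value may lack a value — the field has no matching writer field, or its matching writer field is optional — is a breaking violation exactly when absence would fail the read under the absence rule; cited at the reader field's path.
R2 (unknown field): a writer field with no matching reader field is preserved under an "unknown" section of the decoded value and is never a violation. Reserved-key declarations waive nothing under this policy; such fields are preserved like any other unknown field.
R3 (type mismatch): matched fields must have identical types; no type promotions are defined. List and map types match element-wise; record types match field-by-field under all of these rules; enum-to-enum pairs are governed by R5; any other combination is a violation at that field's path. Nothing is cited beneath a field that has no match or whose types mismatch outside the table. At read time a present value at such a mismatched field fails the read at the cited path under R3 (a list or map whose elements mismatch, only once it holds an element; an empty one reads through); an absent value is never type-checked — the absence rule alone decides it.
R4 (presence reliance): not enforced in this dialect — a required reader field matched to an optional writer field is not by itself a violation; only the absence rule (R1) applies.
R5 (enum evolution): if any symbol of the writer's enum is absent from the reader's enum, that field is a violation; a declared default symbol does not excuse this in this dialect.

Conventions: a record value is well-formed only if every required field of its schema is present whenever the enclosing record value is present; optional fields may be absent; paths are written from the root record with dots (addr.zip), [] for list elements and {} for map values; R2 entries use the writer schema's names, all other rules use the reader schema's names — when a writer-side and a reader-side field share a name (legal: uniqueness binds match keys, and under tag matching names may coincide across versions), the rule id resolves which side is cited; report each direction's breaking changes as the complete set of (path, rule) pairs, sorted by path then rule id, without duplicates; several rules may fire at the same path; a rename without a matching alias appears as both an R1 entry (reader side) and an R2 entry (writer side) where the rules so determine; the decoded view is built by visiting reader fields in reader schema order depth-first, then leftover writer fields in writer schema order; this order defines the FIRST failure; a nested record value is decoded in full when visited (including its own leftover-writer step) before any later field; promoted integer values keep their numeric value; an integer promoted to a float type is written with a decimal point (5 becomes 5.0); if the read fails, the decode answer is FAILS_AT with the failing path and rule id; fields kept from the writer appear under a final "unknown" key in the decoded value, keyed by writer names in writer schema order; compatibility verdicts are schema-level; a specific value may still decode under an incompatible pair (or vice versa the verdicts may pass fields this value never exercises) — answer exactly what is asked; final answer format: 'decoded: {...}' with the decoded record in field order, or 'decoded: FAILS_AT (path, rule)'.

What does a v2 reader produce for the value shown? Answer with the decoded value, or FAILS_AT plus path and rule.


the writer's type comes first in each Session pair
decoding the Session value with the v2 reader:
  tier := "FAX"
  codes := []
  meta.notes := "beta"
  meta.id := 250
  meta.country := null (missing; optional => null)
  score := null (missing; optional => null)
  payload := 0xBEEF
  zip := null (missing; optional => null)
  verified := true
  locale := "kappa"
  archived := null (missing; optional => null)
  => decoded: {"tier": "FAX", "codes": [], "meta": {"notes": "beta", "id": 250, "country": null}, "score": null, "payload": 0xBEEF, "zip": null, "verified": true, "locale": "kappa", "archived": null}
diffs on Session not affecting the asked answer:
  field meta in record Session: required changed to optional -> a verdict-level change on Session — the shown value reads the same

decoded: {"tier": "FAX", "codes": [], "meta": {"notes": "beta", "id": 250, "country": null}, "score": null, "payload": 0xBEEF, "zip": null, "verified": true, "locale": "kappa", "archived": null}
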